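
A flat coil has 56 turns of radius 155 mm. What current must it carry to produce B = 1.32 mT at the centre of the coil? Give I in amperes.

I ≈ 5.81 A

For an N-turn coil, B = Nμ₀I/(2R) with R = 0.155 m, so I = 2RB/(Nμ₀) = 2 × 0.155 × 1.32×10⁻³ / (56 × 4π×10⁻⁷) = 5.81 A.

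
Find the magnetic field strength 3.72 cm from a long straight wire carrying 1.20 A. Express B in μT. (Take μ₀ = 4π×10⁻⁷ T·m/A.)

For an infinitely long straight wire, B = μ₀I/(2πd).
B = (4π×10⁻⁷ × 1.20) / (2π × 0.0372) = 6.45×10⁻⁶ T.

B ≈ 6.45 μT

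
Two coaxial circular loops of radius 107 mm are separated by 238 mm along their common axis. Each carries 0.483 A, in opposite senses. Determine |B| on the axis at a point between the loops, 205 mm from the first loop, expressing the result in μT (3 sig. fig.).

B ≈ 2.19 μT

Each loop contributes B = μ₀IR²/[2(R²+z²)^(3/2)] on the axis, with z measured from that loop.
Loop 1 (z = 0.205 m): B₁ = 2.81×10⁻⁷ T. Loop 2 (z = 0.033 m): B₂ = 2.47×10⁻⁶ T.
The fields oppose: B = |B₁ − B₂| = 2.19×10⁻⁶ T.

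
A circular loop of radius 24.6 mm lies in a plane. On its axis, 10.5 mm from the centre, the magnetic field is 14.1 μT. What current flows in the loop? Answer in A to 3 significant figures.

I ≈ 0.710 A

On the axis of a loop, B = μ₀IR²/[2(R²+z²)^(3/2)], so I = 2B(R²+z²)^(3/2)/(μ₀R²).
R² + z² = 0.0006052 + 0.0001103 = 0.0007154 m²; raised to 3/2 gives 1.91×10⁻⁵ m³.
I = 2 × 1.41×10⁻⁵ × 1.91×10⁻⁵ / (1.26×10⁻⁶ × 0.0006052) = 0.710 A.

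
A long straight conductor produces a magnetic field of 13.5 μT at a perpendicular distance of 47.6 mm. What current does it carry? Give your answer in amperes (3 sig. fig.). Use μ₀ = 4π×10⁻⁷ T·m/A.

I ≈ 3.21 A

For a long straight wire B = μ₀I/(2πd), so I = 2πdB/μ₀.
I = 2π × 0.0476 × 1.35×10⁻⁵ / (4π×10⁻⁷) = 3.21 A.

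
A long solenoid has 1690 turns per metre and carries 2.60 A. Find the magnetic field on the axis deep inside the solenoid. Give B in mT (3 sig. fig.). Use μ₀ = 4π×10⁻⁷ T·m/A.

Inside a long solenoid, B = μ₀nI with n = 1690 turns/m.
B = 4π×10⁻⁷ × 1690 × 2.60 = 5.52×10⁻³ T.

B ≈ 5.52 mT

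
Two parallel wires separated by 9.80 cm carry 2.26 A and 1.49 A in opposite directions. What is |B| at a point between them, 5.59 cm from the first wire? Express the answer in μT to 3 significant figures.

Each long wire gives B = μ₀I/(2πd). Distances are d₁ = 0.0559 m and d₂ = 0.0421 m.
B₁ = 8.09×10⁻⁶ T, B₂ = 7.08×10⁻⁶ T.
Between antiparallel currents both contributions point the same way, so they add. B = B₁ + B₂ = 8.09×10⁻⁶ + 7.08×10⁻⁶ = 1.52×10⁻⁵ T.

B ≈ 15.2 μT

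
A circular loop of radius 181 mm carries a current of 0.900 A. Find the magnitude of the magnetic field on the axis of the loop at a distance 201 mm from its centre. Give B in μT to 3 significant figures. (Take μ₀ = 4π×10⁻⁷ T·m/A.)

B ≈ 0.936 μT

On the axis of a circular loop, B = μ₀IR² / [2(R²+z²)^(3/2)].
R² + z² = (0.181)² + (0.201)² = 0.07316 m², and (R²+z²)^(3/2) = 1.98×10⁻² m³.
B = (4π×10⁻⁷ × 0.900 × 0.03276) / (2 × 1.98×10⁻²) = 9.36×10⁻⁷ T.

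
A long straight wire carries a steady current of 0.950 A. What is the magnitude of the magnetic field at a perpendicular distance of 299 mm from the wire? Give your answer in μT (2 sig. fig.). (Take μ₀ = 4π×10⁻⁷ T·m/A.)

B ≈ 0.64 μT

For an infinitely long straight wire, B = μ₀I/(2πd).
B = (4π×10⁻⁷ × 0.950) / (2π × 0.299) = 6.35×10⁻⁷ T.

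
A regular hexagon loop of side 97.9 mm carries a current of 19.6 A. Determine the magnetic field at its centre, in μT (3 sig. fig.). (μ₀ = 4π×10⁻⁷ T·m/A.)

B ≈ 139 μT

Each side is a finite straight segment at perpendicular distance d = a/(2 tan(π/6)) = 0.08478 m from the centre, with end-angles ±π/6.
One side contributes B₁ = (μ₀I/4πd)·2 sin(π/6) = 2.31×10⁻⁵ T.
All 6 sides add in the same direction: B = 6 × 2.31×10⁻⁵ = 1.39×10⁻⁴ T.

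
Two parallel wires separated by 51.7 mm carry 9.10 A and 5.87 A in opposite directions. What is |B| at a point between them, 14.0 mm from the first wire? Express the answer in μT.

Each long wire gives B = μ₀I/(2πd). Distances are d₁ = 0.014 m and d₂ = 0.0377 m.
B₁ = 1.30×10⁻⁴ T, B₂ = 3.11×10⁻⁵ T.
Between antiparallel currents both contributions point the same way, so they add. B = B₁ + B₂ = 1.30×10⁻⁴ + 3.11×10⁻⁵ = 1.61×10⁻⁴ T.

B ≈ 161 μT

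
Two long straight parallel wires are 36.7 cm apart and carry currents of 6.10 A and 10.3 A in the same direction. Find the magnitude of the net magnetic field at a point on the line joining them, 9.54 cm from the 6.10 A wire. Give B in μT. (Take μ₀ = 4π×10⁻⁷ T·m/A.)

B ≈ 5.20 μT

Each long wire gives B = μ₀I/(2πd). Distances are d₁ = 0.0954 m and d₂ = 0.2716 m.
B₁ = 1.28×10⁻⁵ T, B₂ = 7.58×10⁻⁶ T.
Between parallel currents the two contributions point in opposite directions, so they subtract. B = |B₁ − B₂| = |1.28×10⁻⁵ − 7.58×10⁻⁶| = 5.20×10⁻⁶ T.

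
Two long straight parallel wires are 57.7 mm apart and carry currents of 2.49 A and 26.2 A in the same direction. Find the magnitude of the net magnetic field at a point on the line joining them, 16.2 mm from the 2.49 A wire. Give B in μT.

B ≈ 95.5 μT

Each long wire gives B = μ₀I/(2πd). Distances are d₁ = 0.0162 m and d₂ = 0.0415 m.
B₁ = 3.07×10⁻⁵ T, B₂ = 1.26×10⁻⁴ T.
Between parallel currents the two contributions point in opposite directions, so they subtract. B = |B₁ − B₂| = |3.07×10⁻⁵ − 1.26×10⁻⁴| = 9.55×10⁻⁵ T.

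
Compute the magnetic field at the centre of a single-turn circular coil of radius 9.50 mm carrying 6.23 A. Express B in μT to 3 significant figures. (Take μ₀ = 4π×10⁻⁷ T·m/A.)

B ≈ 412 μT

At the centre of a circular loop the Biot–Savart law gives B = μ₀I/(2R).
B = (4π×10⁻⁷ × 6.23) / (2 × 0.0095) = 4.12×10⁻⁴ T.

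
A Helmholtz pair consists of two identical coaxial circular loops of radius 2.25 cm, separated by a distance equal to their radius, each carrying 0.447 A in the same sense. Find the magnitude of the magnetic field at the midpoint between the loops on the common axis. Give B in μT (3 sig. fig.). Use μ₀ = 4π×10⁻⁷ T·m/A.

B ≈ 17.9 μT

Each loop contributes B = μ₀IR²/[2(R²+z²)^(3/2)] on the axis, with z measured from that loop.
Loop 1 (z = 0.01125 m): B₁ = 8.93×10⁻⁶ T. Loop 2 (z = 0.01125 m): B₂ = 8.93×10⁻⁶ T.
The fields add: B = B₁ + B₂ = 1.79×10⁻⁵ T.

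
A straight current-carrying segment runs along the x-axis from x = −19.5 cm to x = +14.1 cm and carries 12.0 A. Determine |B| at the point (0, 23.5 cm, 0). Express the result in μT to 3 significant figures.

For a finite straight segment, B = (μ₀I/4πd)(sinθ₁ + sinθ₂), where θ₁, θ₂ are the angles from the perpendicular to each end.
The perpendicular distance is d = 0.235 m; the end-offsets along the wire are a = 0.195 m and b = 0.141 m.
sinθ₁ = 0.195/√(0.195²+0.235²) = 0.6386; sinθ₂ = 0.141/√(0.141²+0.235²) = 0.5145.
B = (4π×10⁻⁷ × 12.0) / (4π × 0.235) × (0.6386 + 0.5145) = 5.89×10⁻⁶ T.

B ≈ 5.89 μT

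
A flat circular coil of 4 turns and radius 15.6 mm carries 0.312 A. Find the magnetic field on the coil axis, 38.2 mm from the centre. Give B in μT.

B ≈ 2.72 μT

For an N-turn flat coil, B = Nμ₀IR²/[2(R²+z²)^(3/2)] with R = 0.0156 m, z = 0.0382 m.
B = 4 × 6.79×10⁻⁷ T = 2.72×10⁻⁶ T.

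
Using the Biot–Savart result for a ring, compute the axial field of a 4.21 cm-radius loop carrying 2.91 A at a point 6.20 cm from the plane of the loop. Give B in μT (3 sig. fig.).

B ≈ 7.70 μT

On the axis of a circular loop, B = μ₀IR² / [2(R²+z²)^(3/2)].
R² + z² = (0.0421)² + (0.062)² = 0.005616 m², and (R²+z²)^(3/2) = 4.21×10⁻⁴ m³.
B = (4π×10⁻⁷ × 2.91 × 0.001772) / (2 × 4.21×10⁻⁴) = 7.70×10⁻⁶ T.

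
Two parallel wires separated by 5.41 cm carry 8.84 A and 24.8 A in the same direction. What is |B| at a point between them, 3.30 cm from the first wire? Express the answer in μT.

B ≈ 181 μT

Each long wire gives B = μ₀I/(2πd). Distances are d₁ = 0.033 m and d₂ = 0.0211 m.
B₁ = 5.36×10⁻⁵ T, B₂ = 2.35×10⁻⁴ T.
Between parallel currents the two contributions point in opposite directions, so they subtract. B = |B₁ − B₂| = |5.36×10⁻⁵ − 2.35×10⁻⁴| = 1.81×10⁻⁴ T.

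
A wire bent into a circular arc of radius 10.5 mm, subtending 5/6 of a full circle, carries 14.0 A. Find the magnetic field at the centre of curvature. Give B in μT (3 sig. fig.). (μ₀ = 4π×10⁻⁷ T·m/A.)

The Biot–Savart field of a circular arc at its centre is B = μ₀Iφ/(4πR), with φ = 5.236 rad.
B = (4π×10⁻⁷ × 14.0 × 5.236) / (4π × 0.0105) = 6.98×10⁻⁴ T.

B ≈ 698 μT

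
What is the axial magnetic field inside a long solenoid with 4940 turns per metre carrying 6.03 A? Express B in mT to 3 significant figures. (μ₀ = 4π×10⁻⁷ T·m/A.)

Inside a long solenoid, B = μ₀nI with n = 4940 turns/m.
B = 4π×10⁻⁷ × 4940 × 6.03 = 3.74×10⁻² T.

B ≈ 37.4 mT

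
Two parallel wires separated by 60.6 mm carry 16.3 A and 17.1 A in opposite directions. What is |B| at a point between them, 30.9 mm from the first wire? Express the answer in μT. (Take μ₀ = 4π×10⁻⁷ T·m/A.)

Each long wire gives B = μ₀I/(2πd). Distances are d₁ = 0.0309 m and d₂ = 0.0297 m.
B₁ = 1.06×10⁻⁴ T, B₂ = 1.15×10⁻⁴ T.
Between antiparallel currents both contributions point the same way, so they add. B = B₁ + B₂ = 1.06×10⁻⁴ + 1.15×10⁻⁴ = 2.21×10⁻⁴ T.

B ≈ 221 μT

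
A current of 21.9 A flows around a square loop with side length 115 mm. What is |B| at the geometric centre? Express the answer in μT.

B ≈ 215 μT

Each side is a finite straight segment at perpendicular distance d = a/(2 tan(π/4)) = 0.0575 m from the centre, with end-angles ±π/4.
One side contributes B₁ = (μ₀I/4πd)·2 sin(π/4) = 5.39×10⁻⁵ T.
All 4 sides add in the same direction: B = 4 × 5.39×10⁻⁵ = 2.15×10⁻⁴ T.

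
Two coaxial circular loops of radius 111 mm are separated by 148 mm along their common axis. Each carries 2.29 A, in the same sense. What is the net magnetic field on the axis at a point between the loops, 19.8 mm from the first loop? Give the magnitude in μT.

B ≈ 16.0 μT

Each loop contributes B = μ₀IR²/[2(R²+z²)^(3/2)] on the axis, with z measured from that loop.
Loop 1 (z = 0.0198 m): B₁ = 1.24×10⁻⁵ T. Loop 2 (z = 0.1282 m): B₂ = 3.64×10⁻⁶ T.
The fields add: B = B₁ + B₂ = 1.60×10⁻⁵ T.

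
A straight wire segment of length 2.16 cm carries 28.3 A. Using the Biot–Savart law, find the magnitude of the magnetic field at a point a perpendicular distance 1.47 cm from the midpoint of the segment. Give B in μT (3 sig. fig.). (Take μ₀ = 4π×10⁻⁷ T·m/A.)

For a finite straight segment, B = (μ₀I/4πd)(sinθ₁ + sinθ₂), where θ₁, θ₂ are the angles from the perpendicular to each end.
The perpendicular from the point meets the wire at its midpoint, so each end is L/2 = 0.0108 m away along the wire.
sinθ₁ = 0.0108/√(0.0108²+0.0147²) = 0.5921; sinθ₂ = 0.0108/√(0.0108²+0.0147²) = 0.5921.
B = (4π×10⁻⁷ × 28.3) / (4π × 0.0147) × (0.5921 + 0.5921) = 2.28×10⁻⁴ T.

B ≈ 228 μT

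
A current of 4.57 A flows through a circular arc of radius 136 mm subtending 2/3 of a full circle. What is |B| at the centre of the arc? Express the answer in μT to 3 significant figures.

B ≈ 14.1 μT

The Biot–Savart field of a circular arc at its centre is B = μ₀Iφ/(4πR), with φ = 4.189 rad.
B = (4π×10⁻⁷ × 4.57 × 4.189) / (4π × 0.136) = 1.41×10⁻⁵ T.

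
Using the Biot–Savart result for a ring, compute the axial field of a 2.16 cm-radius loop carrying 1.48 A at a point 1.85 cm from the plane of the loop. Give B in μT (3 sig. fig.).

On the axis of a circular loop, B = μ₀IR² / [2(R²+z²)^(3/2)].
R² + z² = (0.0216)² + (0.0185)² = 0.0008088 m², and (R²+z²)^(3/2) = 2.30×10⁻⁵ m³.
B = (4π×10⁻⁷ × 1.48 × 0.0004666) / (2 × 2.30×10⁻⁵) = 1.89×10⁻⁵ T.

B ≈ 18.9 μT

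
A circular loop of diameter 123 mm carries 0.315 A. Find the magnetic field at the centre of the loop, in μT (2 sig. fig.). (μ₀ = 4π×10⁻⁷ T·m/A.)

At the centre of a circular loop the Biot–Savart law gives B = μ₀I/(2R) (so R = 0.0615 m).
B = (4π×10⁻⁷ × 0.315) / (2 × 0.0615) = 3.22×10⁻⁶ T.

B ≈ 3.2 μT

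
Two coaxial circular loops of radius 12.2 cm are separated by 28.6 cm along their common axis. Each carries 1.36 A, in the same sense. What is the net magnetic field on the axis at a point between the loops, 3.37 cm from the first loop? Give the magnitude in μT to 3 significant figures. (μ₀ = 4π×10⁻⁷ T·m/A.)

B ≈ 6.85 μT

Each loop contributes B = μ₀IR²/[2(R²+z²)^(3/2)] on the axis, with z measured from that loop.
Loop 1 (z = 0.0337 m): B₁ = 6.27×10⁻⁶ T. Loop 2 (z = 0.2523 m): B₂ = 5.78×10⁻⁷ T.
The fields add: B = B₁ + B₂ = 6.85×10⁻⁶ T.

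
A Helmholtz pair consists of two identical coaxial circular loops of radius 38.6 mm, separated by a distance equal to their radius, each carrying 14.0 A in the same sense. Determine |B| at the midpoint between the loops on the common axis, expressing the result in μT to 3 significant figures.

Each loop contributes B = μ₀IR²/[2(R²+z²)^(3/2)] on the axis, with z measured from that loop.
Loop 1 (z = 0.0193 m): B₁ = 1.63×10⁻⁴ T. Loop 2 (z = 0.0193 m): B₂ = 1.63×10⁻⁴ T.
The fields add: B = B₁ + B₂ = 3.26×10⁻⁴ T.

B ≈ 326 μT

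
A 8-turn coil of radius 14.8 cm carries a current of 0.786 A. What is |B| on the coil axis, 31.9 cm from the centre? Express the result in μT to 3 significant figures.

B ≈ 1.99 μT

For an N-turn flat coil, B = Nμ₀IR²/[2(R²+z²)^(3/2)] with R = 0.148 m, z = 0.319 m.
B = 8 × 2.49×10⁻⁷ T = 1.99×10⁻⁶ T.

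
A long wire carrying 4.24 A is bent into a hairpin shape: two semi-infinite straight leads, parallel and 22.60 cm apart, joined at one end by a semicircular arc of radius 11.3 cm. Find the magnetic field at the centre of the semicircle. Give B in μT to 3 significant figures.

B ≈ 19.3 μT

The semicircular arc contributes B_arc = μ₀I·π/(4πR) = μ₀I/(4R) = 1.18×10⁻⁵ T.
Each semi-infinite lead is at perpendicular distance R = 0.113 m from the centre, with the perpendicular foot at its near end, so it contributes μ₀I/(4πR); both point the same way, together 7.50×10⁻⁶ T.
Arc and leads all point the same direction: B = 1.18×10⁻⁵ + 7.50×10⁻⁶ = 1.93×10⁻⁵ T.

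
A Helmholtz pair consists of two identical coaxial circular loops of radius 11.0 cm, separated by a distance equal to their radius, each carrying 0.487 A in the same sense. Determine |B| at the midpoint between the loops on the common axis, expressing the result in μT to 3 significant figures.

B ≈ 3.98 μT

Each loop contributes B = μ₀IR²/[2(R²+z²)^(3/2)] on the axis, with z measured from that loop.
Loop 1 (z = 0.055 m): B₁ = 1.99×10⁻⁶ T. Loop 2 (z = 0.055 m): B₂ = 1.99×10⁻⁶ T.
The fields add: B = B₁ + B₂ = 3.98×10⁻⁶ T.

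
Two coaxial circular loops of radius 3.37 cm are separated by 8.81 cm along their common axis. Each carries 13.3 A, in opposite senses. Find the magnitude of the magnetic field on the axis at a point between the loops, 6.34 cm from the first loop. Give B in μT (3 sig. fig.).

B ≈ 104 μT

Each loop contributes B = μ₀IR²/[2(R²+z²)^(3/2)] on the axis, with z measured from that loop.
Loop 1 (z = 0.0634 m): B₁ = 2.56×10⁻⁵ T. Loop 2 (z = 0.0247 m): B₂ = 1.30×10⁻⁴ T.
The fields oppose: B = |B₁ − B₂| = 1.04×10⁻⁴ T.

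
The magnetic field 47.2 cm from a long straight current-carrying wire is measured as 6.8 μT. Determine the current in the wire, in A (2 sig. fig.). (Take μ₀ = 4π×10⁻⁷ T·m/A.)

I ≈ 16 A

For a long straight wire B = μ₀I/(2πd), so I = 2πdB/μ₀.
I = 2π × 0.472 × 6.80×10⁻⁶ / (4π×10⁻⁷) = 16.0 A.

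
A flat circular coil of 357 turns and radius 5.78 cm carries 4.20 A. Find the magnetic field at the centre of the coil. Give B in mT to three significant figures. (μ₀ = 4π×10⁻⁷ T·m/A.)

For an N-turn flat coil, B = Nμ₀I/(2R) with R = 0.0578 m.
B = 357 × 4.57×10⁻⁵ T = 1.63×10⁻² T.

B ≈ 16.3 mT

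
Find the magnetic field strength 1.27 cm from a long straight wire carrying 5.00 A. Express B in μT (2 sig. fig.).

For an infinitely long straight wire, B = μ₀I/(2πd).
B = (4π×10⁻⁷ × 5.00) / (2π × 0.0127) = 7.87×10⁻⁵ T.

B ≈ 79 μT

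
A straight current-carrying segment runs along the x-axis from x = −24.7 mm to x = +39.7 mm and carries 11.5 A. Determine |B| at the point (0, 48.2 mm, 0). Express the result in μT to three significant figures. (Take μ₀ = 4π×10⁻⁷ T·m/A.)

For a finite straight segment, B = (μ₀I/4πd)(sinθ₁ + sinθ₂), where θ₁, θ₂ are the angles from the perpendicular to each end.
The perpendicular distance is d = 0.0482 m; the end-offsets along the wire are a = 0.0247 m and b = 0.0397 m.
sinθ₁ = 0.0247/√(0.0247²+0.0482²) = 0.4561; sinθ₂ = 0.0397/√(0.0397²+0.0482²) = 0.6358.
B = (4π×10⁻⁷ × 11.5) / (4π × 0.0482) × (0.4561 + 0.6358) = 2.60×10⁻⁵ T.

B ≈ 26.0 μT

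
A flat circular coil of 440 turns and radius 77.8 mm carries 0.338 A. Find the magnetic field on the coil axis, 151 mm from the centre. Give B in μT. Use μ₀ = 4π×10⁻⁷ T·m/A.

B ≈ 115 μT

For an N-turn flat coil, B = Nμ₀IR²/[2(R²+z²)^(3/2)] with R = 0.0778 m, z = 0.151 m.
B = 440 × 2.62×10⁻⁷ T = 1.15×10⁻⁴ T.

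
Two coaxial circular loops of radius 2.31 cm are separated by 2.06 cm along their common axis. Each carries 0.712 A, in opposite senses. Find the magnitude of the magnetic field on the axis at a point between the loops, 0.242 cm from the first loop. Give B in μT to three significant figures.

B ≈ 9.65 μT

Each loop contributes B = μ₀IR²/[2(R²+z²)^(3/2)] on the axis, with z measured from that loop.
Loop 1 (z = 0.00242 m): B₁ = 1.91×10⁻⁵ T. Loop 2 (z = 0.01818 m): B₂ = 9.40×10⁻⁶ T.
The fields oppose: B = |B₁ − B₂| = 9.65×10⁻⁶ T.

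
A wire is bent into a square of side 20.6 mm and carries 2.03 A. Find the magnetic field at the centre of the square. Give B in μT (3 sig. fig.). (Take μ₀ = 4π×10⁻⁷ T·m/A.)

Each side is a finite straight segment at perpendicular distance d = a/(2 tan(π/4)) = 0.0103 m from the centre, with end-angles ±π/4.
One side contributes B₁ = (μ₀I/4πd)·2 sin(π/4) = 2.79×10⁻⁵ T.
All 4 sides add in the same direction: B = 4 × 2.79×10⁻⁵ = 1.11×10⁻⁴ T.

B ≈ 111 μT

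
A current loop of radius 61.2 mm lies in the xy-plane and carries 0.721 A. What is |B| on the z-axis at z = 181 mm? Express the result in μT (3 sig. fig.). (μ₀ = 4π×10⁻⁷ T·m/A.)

On the axis of a circular loop, B = μ₀IR² / [2(R²+z²)^(3/2)].
R² + z² = (0.0612)² + (0.181)² = 0.03651 m², and (R²+z²)^(3/2) = 6.98×10⁻³ m³.
B = (4π×10⁻⁷ × 0.721 × 0.003745) / (2 × 6.98×10⁻³) = 2.43×10⁻⁷ T.

B ≈ 0.243 μT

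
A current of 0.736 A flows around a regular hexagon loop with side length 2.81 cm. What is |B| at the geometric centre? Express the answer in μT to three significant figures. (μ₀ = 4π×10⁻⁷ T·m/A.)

B ≈ 18.1 μT

Each side is a finite straight segment at perpendicular distance d = a/(2 tan(π/6)) = 0.02434 m from the centre, with end-angles ±π/6.
One side contributes B₁ = (μ₀I/4πd)·2 sin(π/6) = 3.02×10⁻⁶ T.
All 6 sides add in the same direction: B = 6 × 3.02×10⁻⁶ = 1.81×10⁻⁵ T.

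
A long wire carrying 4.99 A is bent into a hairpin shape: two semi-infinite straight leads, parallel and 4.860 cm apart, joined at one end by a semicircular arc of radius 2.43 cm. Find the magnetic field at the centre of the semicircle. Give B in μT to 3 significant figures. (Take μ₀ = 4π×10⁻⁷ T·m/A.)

B ≈ 106 μT

The semicircular arc contributes B_arc = μ₀I·π/(4πR) = μ₀I/(4R) = 6.45×10⁻⁵ T.
Each semi-infinite lead is at perpendicular distance R = 0.0243 m from the centre, with the perpendicular foot at its near end, so it contributes μ₀I/(4πR); both point the same way, together 4.11×10⁻⁵ T.
Arc and leads all point the same direction: B = 6.45×10⁻⁵ + 4.11×10⁻⁵ = 1.06×10⁻⁴ T.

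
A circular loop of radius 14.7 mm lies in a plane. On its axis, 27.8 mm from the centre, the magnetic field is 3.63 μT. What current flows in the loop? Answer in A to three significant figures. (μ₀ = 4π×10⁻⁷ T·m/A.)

I ≈ 0.831 A

On the axis of a loop, B = μ₀IR²/[2(R²+z²)^(3/2)], so I = 2B(R²+z²)^(3/2)/(μ₀R²).
R² + z² = 0.0002161 + 0.0007728 = 0.0009889 m²; raised to 3/2 gives 3.11×10⁻⁵ m³.
I = 2 × 3.63×10⁻⁶ × 3.11×10⁻⁵ / (1.26×10⁻⁶ × 0.0002161) = 0.831 A.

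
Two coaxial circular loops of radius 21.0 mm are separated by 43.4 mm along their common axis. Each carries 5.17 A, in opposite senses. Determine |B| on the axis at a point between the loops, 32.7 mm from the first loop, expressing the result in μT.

Each loop contributes B = μ₀IR²/[2(R²+z²)^(3/2)] on the axis, with z measured from that loop.
Loop 1 (z = 0.0327 m): B₁ = 2.44×10⁻⁵ T. Loop 2 (z = 0.0107 m): B₂ = 1.09×10⁻⁴ T.
The fields oppose: B = |B₁ − B₂| = 8.50×10⁻⁵ T.

B ≈ 85.0 μT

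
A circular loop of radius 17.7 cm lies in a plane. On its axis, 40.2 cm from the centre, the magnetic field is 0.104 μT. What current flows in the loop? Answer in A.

I ≈ 0.448 A

On the axis of a loop, B = μ₀IR²/[2(R²+z²)^(3/2)], so I = 2B(R²+z²)^(3/2)/(μ₀R²).
R² + z² = 0.03133 + 0.1616 = 0.1929 m²; raised to 3/2 gives 8.47×10⁻² m³.
I = 2 × 1.04×10⁻⁷ × 8.47×10⁻² / (1.26×10⁻⁶ × 0.03133) = 0.448 A.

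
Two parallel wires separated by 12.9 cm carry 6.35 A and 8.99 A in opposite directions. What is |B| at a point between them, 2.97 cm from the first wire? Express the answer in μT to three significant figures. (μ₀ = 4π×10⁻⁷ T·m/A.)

B ≈ 60.9 μT

Each long wire gives B = μ₀I/(2πd). Distances are d₁ = 0.0297 m and d₂ = 0.0993 m.
B₁ = 4.28×10⁻⁵ T, B₂ = 1.81×10⁻⁵ T.
Between antiparallel currents both contributions point the same way, so they add. B = B₁ + B₂ = 4.28×10⁻⁵ + 1.81×10⁻⁵ = 6.09×10⁻⁵ T.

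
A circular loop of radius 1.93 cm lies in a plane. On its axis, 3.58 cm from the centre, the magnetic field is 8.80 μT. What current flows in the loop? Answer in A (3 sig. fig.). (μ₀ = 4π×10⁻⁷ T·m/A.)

On the axis of a loop, B = μ₀IR²/[2(R²+z²)^(3/2)], so I = 2B(R²+z²)^(3/2)/(μ₀R²).
R² + z² = 0.0003725 + 0.001282 = 0.001654 m²; raised to 3/2 gives 6.73×10⁻⁵ m³.
I = 2 × 8.80×10⁻⁶ × 6.73×10⁻⁵ / (1.26×10⁻⁶ × 0.0003725) = 2.53 A.

I ≈ 2.53 A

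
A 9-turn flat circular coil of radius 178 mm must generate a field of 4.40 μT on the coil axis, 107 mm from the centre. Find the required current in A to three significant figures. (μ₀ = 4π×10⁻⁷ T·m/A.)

For an N-turn coil, B = Nμ₀IR²/[2(R²+z²)^(3/2)] with R = 0.178 m, z = 0.107 m, so I = 2B(R²+z²)^(3/2)/(Nμ₀R²) = 2 × 4.40×10⁻⁶ × 8.96×10⁻³ / (9 × 4π×10⁻⁷ × 0.03168) = 0.220 A.

I ≈ 0.220 A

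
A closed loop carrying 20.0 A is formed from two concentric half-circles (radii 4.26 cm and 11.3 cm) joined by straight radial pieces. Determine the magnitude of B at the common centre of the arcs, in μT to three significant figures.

B ≈ 91.9 μT

The radial connectors point toward the centre, so dl × r̂ = 0 and they contribute nothing.
Each semicircle gives μ₀I/(4R): inner arc 1.47×10⁻⁴ T, outer arc 5.56×10⁻⁵ T.
The two arcs carry current in opposite angular senses, so their fields oppose: B = |1.47×10⁻⁴ − 5.56×10⁻⁵| = 9.19×10⁻⁵ T.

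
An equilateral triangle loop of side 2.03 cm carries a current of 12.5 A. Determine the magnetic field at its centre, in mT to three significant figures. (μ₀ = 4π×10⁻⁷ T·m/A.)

Each side is a finite straight segment at perpendicular distance d = a/(2 tan(π/3)) = 0.00586 m from the centre, with end-angles ±π/3.
One side contributes B₁ = (μ₀I/4πd)·2 sin(π/3) = 3.69×10⁻⁴ T.
All 3 sides add in the same direction: B = 3 × 3.69×10⁻⁴ = 1.11×10⁻³ T.

B ≈ 1.11 mT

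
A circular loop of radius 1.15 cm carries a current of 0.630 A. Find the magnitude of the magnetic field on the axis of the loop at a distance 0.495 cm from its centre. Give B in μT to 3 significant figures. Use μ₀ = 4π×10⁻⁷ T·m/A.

B ≈ 26.7 μT

On the axis of a circular loop, B = μ₀IR² / [2(R²+z²)^(3/2)].
R² + z² = (0.0115)² + (0.00495)² = 0.0001568 m², and (R²+z²)^(3/2) = 1.96×10⁻⁶ m³.
B = (4π×10⁻⁷ × 0.630 × 0.0001322) / (2 × 1.96×10⁻⁶) = 2.67×10⁻⁵ T.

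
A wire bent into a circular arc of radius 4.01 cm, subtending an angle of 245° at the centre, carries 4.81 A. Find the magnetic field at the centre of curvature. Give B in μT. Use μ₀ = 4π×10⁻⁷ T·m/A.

The Biot–Savart field of a circular arc at its centre is B = μ₀Iφ/(4πR), with φ = 4.276 rad.
B = (4π×10⁻⁷ × 4.81 × 4.276) / (4π × 0.0401) = 5.13×10⁻⁵ T.

B ≈ 51.3 μT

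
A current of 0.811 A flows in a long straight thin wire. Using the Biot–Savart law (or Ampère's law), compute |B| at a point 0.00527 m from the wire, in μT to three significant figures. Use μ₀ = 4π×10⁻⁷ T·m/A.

B ≈ 30.8 μT

For an infinitely long straight wire, B = μ₀I/(2πd).
B = (4π×10⁻⁷ × 0.811) / (2π × 0.00527) = 3.08×10⁻⁵ T.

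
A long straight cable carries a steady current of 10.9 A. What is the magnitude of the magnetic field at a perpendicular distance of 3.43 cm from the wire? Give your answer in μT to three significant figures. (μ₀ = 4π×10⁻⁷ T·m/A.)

B ≈ 63.6 μT

For an infinitely long straight wire, B = μ₀I/(2πd).
B = (4π×10⁻⁷ × 10.9) / (2π × 0.0343) = 6.36×10⁻⁵ T.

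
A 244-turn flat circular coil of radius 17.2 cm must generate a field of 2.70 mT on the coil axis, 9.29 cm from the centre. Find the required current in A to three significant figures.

For an N-turn coil, B = Nμ₀IR²/[2(R²+z²)^(3/2)] with R = 0.172 m, z = 0.0929 m, so I = 2B(R²+z²)^(3/2)/(Nμ₀R²) = 2 × 2.70×10⁻³ × 7.47×10⁻³ / (244 × 4π×10⁻⁷ × 0.02958) = 4.45 A.

I ≈ 4.45 A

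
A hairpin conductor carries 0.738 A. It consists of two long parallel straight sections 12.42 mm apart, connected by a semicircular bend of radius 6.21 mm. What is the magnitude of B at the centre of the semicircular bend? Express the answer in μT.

The semicircular arc contributes B_arc = μ₀I·π/(4πR) = μ₀I/(4R) = 3.73×10⁻⁵ T.
Each semi-infinite lead is at perpendicular distance R = 0.00621 m from the centre, with the perpendicular foot at its near end, so it contributes μ₀I/(4πR); both point the same way, together 2.38×10⁻⁵ T.
Arc and leads all point the same direction: B = 3.73×10⁻⁵ + 2.38×10⁻⁵ = 6.11×10⁻⁵ T.

B ≈ 61.1 μT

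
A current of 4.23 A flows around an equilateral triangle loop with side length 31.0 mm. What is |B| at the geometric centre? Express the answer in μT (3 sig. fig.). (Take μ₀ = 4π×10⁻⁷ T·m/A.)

B ≈ 246 μT

Each side is a finite straight segment at perpendicular distance d = a/(2 tan(π/3)) = 0.008949 m from the centre, with end-angles ±π/3.
One side contributes B₁ = (μ₀I/4πd)·2 sin(π/3) = 8.19×10⁻⁵ T.
All 3 sides add in the same direction: B = 3 × 8.19×10⁻⁵ = 2.46×10⁻⁴ T.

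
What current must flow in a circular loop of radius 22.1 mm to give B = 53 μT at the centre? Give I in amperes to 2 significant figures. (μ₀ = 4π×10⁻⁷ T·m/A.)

At the centre of a circular loop B = μ₀I/(2R), so I = 2RB/μ₀.
With R = 0.0221 m, I = 2 × 0.0221 × 5.30×10⁻⁵ / (4π×10⁻⁷) = 1.86 A.

I ≈ 1.9 A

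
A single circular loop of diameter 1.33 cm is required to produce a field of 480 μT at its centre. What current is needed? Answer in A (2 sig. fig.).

I ≈ 5.1 A

At the centre of a circular loop B = μ₀I/(2R), so I = 2RB/μ₀.
With R = 0.00665 m, I = 2 × 0.00665 × 4.80×10⁻⁴ / (4π×10⁻⁷) = 5.08 A.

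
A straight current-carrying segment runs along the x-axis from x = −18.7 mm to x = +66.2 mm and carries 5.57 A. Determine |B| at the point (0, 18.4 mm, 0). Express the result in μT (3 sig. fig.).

B ≈ 50.7 μT

For a finite straight segment, B = (μ₀I/4πd)(sinθ₁ + sinθ₂), where θ₁, θ₂ are the angles from the perpendicular to each end.
The perpendicular distance is d = 0.0184 m; the end-offsets along the wire are a = 0.0187 m and b = 0.0662 m.
sinθ₁ = 0.0187/√(0.0187²+0.0184²) = 0.7128; sinθ₂ = 0.0662/√(0.0662²+0.0184²) = 0.9635.
B = (4π×10⁻⁷ × 5.57) / (4π × 0.0184) × (0.7128 + 0.9635) = 5.07×10⁻⁵ T.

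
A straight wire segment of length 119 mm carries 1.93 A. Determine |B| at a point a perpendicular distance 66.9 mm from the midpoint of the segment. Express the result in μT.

For a finite straight segment, B = (μ₀I/4πd)(sinθ₁ + sinθ₂), where θ₁, θ₂ are the angles from the perpendicular to each end.
The perpendicular from the point meets the wire at its midpoint, so each end is L/2 = 0.0595 m away along the wire.
sinθ₁ = 0.0595/√(0.0595²+0.0669²) = 0.6646; sinθ₂ = 0.0595/√(0.0595²+0.0669²) = 0.6646.
B = (4π×10⁻⁷ × 1.93) / (4π × 0.0669) × (0.6646 + 0.6646) = 3.83×10⁻⁶ T.

B ≈ 3.83 μT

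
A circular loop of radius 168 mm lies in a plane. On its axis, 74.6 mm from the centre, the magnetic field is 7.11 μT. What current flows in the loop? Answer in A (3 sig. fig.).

On the axis of a loop, B = μ₀IR²/[2(R²+z²)^(3/2)], so I = 2B(R²+z²)^(3/2)/(μ₀R²).
R² + z² = 0.02822 + 0.005565 = 0.03379 m²; raised to 3/2 gives 6.21×10⁻³ m³.
I = 2 × 7.11×10⁻⁶ × 6.21×10⁻³ / (1.26×10⁻⁶ × 0.02822) = 2.49 A.

I ≈ 2.49 A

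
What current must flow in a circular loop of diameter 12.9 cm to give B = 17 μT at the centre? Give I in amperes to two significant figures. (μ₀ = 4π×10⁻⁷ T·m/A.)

At the centre of a circular loop B = μ₀I/(2R), so I = 2RB/μ₀.
With R = 0.0645 m, I = 2 × 0.0645 × 1.70×10⁻⁵ / (4π×10⁻⁷) = 1.75 A.

I ≈ 1.7 A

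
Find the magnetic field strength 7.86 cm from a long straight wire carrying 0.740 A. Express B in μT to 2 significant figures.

For an infinitely long straight wire, B = μ₀I/(2πd).
B = (4π×10⁻⁷ × 0.740) / (2π × 0.0786) = 1.88×10⁻⁶ T.

B ≈ 1.9 μT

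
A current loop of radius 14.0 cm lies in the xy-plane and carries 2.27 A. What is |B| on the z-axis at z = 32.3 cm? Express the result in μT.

On the axis of a circular loop, B = μ₀IR² / [2(R²+z²)^(3/2)].
R² + z² = (0.14)² + (0.323)² = 0.1239 m², and (R²+z²)^(3/2) = 4.36×10⁻² m³.
B = (4π×10⁻⁷ × 2.27 × 0.0196) / (2 × 4.36×10⁻²) = 6.41×10⁻⁷ T.

B ≈ 0.641 μT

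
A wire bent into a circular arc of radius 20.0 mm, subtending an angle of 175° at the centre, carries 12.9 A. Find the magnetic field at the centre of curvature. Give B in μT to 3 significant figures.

B ≈ 197 μT

The Biot–Savart field of a circular arc at its centre is B = μ₀Iφ/(4πR), with φ = 3.054 rad.
B = (4π×10⁻⁷ × 12.9 × 3.054) / (4π × 0.02) = 1.97×10⁻⁴ T.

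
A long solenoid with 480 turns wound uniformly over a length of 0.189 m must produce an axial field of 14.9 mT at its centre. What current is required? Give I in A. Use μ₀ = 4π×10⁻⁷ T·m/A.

Inside a long solenoid B = μ₀nI with n = 2540 m⁻¹, so I = B/(μ₀n).
I = 1.49×10⁻² / (4π×10⁻⁷ × 2540) = 4.67 A.

I ≈ 4.67 A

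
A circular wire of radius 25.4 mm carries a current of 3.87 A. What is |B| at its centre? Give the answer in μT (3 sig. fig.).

B ≈ 95.7 μT

At the centre of a circular loop the Biot–Savart law gives B = μ₀I/(2R).
B = (4π×10⁻⁷ × 3.87) / (2 × 0.0254) = 9.57×10⁻⁵ T.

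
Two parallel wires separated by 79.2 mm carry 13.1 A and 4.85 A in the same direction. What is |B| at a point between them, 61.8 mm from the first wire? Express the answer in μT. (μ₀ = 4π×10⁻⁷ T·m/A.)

Each long wire gives B = μ₀I/(2πd). Distances are d₁ = 0.0618 m and d₂ = 0.0174 m.
B₁ = 4.24×10⁻⁵ T, B₂ = 5.57×10⁻⁵ T.
Between parallel currents the two contributions point in opposite directions, so they subtract. B = |B₁ − B₂| = |4.24×10⁻⁵ − 5.57×10⁻⁵| = 1.34×10⁻⁵ T.

B ≈ 13.4 μT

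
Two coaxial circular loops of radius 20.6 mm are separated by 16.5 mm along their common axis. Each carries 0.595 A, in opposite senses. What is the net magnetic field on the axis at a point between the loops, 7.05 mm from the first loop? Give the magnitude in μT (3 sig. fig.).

B ≈ 1.74 μT

Each loop contributes B = μ₀IR²/[2(R²+z²)^(3/2)] on the axis, with z measured from that loop.
Loop 1 (z = 0.00705 m): B₁ = 1.54×10⁻⁵ T. Loop 2 (z = 0.00945 m): B₂ = 1.36×10⁻⁵ T.
The fields oppose: B = |B₁ − B₂| = 1.74×10⁻⁶ T.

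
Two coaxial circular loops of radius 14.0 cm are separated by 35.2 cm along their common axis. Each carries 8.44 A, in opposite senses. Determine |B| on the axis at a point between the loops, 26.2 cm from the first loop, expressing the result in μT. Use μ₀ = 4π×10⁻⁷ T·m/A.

B ≈ 18.6 μT

Each loop contributes B = μ₀IR²/[2(R²+z²)^(3/2)] on the axis, with z measured from that loop.
Loop 1 (z = 0.262 m): B₁ = 3.97×10⁻⁶ T. Loop 2 (z = 0.09 m): B₂ = 2.25×10⁻⁵ T.
The fields oppose: B = |B₁ − B₂| = 1.86×10⁻⁵ T.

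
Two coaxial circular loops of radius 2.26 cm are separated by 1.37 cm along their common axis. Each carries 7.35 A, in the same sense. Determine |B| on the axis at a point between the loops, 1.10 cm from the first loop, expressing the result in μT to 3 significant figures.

B ≈ 349 μT

Each loop contributes B = μ₀IR²/[2(R²+z²)^(3/2)] on the axis, with z measured from that loop.
Loop 1 (z = 0.011 m): B₁ = 1.49×10⁻⁴ T. Loop 2 (z = 0.0027 m): B₂ = 2.00×10⁻⁴ T.
The fields add: B = B₁ + B₂ = 3.49×10⁻⁴ T.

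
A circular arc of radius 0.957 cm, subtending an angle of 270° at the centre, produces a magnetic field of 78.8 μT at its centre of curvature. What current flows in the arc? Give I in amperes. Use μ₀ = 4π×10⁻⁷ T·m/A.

For a circular arc, B = μ₀Iφ/(4πR) with φ in radians; here φ = 4.712 rad.
So I = 4πRB/(μ₀φ) = 4π × 0.00957 × 7.88×10⁻⁵ / (4π×10⁻⁷ × 4.712) = 1.60 A.

I ≈ 1.60 A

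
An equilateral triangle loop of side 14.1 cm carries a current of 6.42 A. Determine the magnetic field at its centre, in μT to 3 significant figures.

Each side is a finite straight segment at perpendicular distance d = a/(2 tan(π/3)) = 0.0407 m from the centre, with end-angles ±π/3.
One side contributes B₁ = (μ₀I/4πd)·2 sin(π/3) = 2.73×10⁻⁵ T.
All 3 sides add in the same direction: B = 3 × 2.73×10⁻⁵ = 8.20×10⁻⁵ T.

B ≈ 82.0 μT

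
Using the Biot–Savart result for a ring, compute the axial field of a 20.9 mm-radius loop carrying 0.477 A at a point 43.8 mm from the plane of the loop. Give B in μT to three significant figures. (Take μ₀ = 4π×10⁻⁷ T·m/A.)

On the axis of a circular loop, B = μ₀IR² / [2(R²+z²)^(3/2)].
R² + z² = (0.0209)² + (0.0438)² = 0.002355 m², and (R²+z²)^(3/2) = 1.14×10⁻⁴ m³.
B = (4π×10⁻⁷ × 0.477 × 0.0004368) / (2 × 1.14×10⁻⁴) = 1.15×10⁻⁶ T.

B ≈ 1.15 μT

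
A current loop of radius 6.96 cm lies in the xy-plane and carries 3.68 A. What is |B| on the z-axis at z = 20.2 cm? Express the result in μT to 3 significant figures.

B ≈ 1.15 μT

On the axis of a circular loop, B = μ₀IR² / [2(R²+z²)^(3/2)].
R² + z² = (0.0696)² + (0.202)² = 0.04565 m², and (R²+z²)^(3/2) = 9.75×10⁻³ m³.
B = (4π×10⁻⁷ × 3.68 × 0.004844) / (2 × 9.75×10⁻³) = 1.15×10⁻⁶ T.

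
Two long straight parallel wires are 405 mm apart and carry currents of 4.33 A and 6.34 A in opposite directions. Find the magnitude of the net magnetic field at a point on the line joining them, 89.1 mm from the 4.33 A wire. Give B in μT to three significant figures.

Each long wire gives B = μ₀I/(2πd). Distances are d₁ = 0.0891 m and d₂ = 0.3159 m.
B₁ = 9.72×10⁻⁶ T, B₂ = 4.01×10⁻⁶ T.
Between antiparallel currents both contributions point the same way, so they add. B = B₁ + B₂ = 9.72×10⁻⁶ + 4.01×10⁻⁶ = 1.37×10⁻⁵ T.

B ≈ 13.7 μT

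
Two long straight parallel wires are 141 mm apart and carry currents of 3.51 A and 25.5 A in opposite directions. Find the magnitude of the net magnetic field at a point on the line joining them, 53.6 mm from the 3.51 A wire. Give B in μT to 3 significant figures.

B ≈ 71.4 μT

Each long wire gives B = μ₀I/(2πd). Distances are d₁ = 0.0536 m and d₂ = 0.0874 m.
B₁ = 1.31×10⁻⁵ T, B₂ = 5.84×10⁻⁵ T.
Between antiparallel currents both contributions point the same way, so they add. B = B₁ + B₂ = 1.31×10⁻⁵ + 5.84×10⁻⁵ = 7.14×10⁻⁵ T.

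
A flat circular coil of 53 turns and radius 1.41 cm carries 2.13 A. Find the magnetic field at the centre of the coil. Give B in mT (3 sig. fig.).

For an N-turn flat coil, B = Nμ₀I/(2R) with R = 0.0141 m.
B = 53 × 9.49×10⁻⁵ T = 5.03×10⁻³ T.

B ≈ 5.03 mT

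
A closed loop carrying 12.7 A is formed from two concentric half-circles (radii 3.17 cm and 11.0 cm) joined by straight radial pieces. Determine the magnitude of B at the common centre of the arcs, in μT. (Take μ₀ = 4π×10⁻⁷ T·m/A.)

The radial connectors point toward the centre, so dl × r̂ = 0 and they contribute nothing.
Each semicircle gives μ₀I/(4R): inner arc 1.26×10⁻⁴ T, outer arc 3.63×10⁻⁵ T.
The two arcs carry current in opposite angular senses, so their fields oppose: B = |1.26×10⁻⁴ − 3.63×10⁻⁵| = 8.96×10⁻⁵ T.

B ≈ 89.6 μT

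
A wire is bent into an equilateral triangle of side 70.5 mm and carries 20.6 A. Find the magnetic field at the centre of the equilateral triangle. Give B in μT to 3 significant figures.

B ≈ 526 μT

Each side is a finite straight segment at perpendicular distance d = a/(2 tan(π/3)) = 0.02035 m from the centre, with end-angles ±π/3.
One side contributes B₁ = (μ₀I/4πd)·2 sin(π/3) = 1.75×10⁻⁴ T.
All 3 sides add in the same direction: B = 3 × 1.75×10⁻⁴ = 5.26×10⁻⁴ T.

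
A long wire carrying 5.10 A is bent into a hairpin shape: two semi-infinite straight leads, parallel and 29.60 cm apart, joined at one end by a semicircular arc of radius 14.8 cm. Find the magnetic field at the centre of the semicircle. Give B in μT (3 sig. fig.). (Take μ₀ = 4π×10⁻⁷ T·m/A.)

B ≈ 17.7 μT

The semicircular arc contributes B_arc = μ₀I·π/(4πR) = μ₀I/(4R) = 1.08×10⁻⁵ T.
Each semi-infinite lead is at perpendicular distance R = 0.148 m from the centre, with the perpendicular foot at its near end, so it contributes μ₀I/(4πR); both point the same way, together 6.89×10⁻⁶ T.
Arc and leads all point the same direction: B = 1.08×10⁻⁵ + 6.89×10⁻⁶ = 1.77×10⁻⁵ T.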